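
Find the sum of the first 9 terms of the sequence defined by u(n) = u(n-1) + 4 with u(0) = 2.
Computing the sequence terms: 2, 6, 10, 14, 18, 22, 26, 30, 34
Adding these values together:

162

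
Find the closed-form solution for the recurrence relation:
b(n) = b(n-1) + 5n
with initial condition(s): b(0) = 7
Recurrence: b(n) = b(n-1) + 5n, initial: b(0) = 7.
Telescoping: b(n) = b(0) + 5·Σᵢ₌₁ⁿ i = 7 + 5·n(n+1)/2.

b(n) = 5·n(n+1)/2 + 7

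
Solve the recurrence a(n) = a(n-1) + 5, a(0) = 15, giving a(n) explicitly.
Recurrence: a(n) = a(n-1) + 5, initial: a(0) = 15.
Each step adds 5, so a(n) = a(0) + 5n = 5n + 15.

a(n) = 5n + 15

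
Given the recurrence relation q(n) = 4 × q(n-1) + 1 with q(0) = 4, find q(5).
Computing step by step:
q(0) = 4
q(1) = 4 × 4 + 1 = 17
q(2) = 4 × 17 + 1 = 69
q(3) = 4 × 69 + 1 = 277
q(4) = 4 × 277 + 1 = 1109
q(5) = 4 × 1109 + 1 = 4437

4437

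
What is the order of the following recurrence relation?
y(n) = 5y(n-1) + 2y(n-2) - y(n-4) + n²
The order is the largest lag k for which y(n-k) appears. Here the deepest term is y(n-4) (the n² term is non-homogeneous and does not affect the order), so the order is 4.

Order 4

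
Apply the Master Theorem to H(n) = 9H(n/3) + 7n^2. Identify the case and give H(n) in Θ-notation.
Master Theorem template: H(n) = a·H(n/b) + f(n).
Here: a=9, b=3, f(n)=7n^2
Compute log_b(a) = log_3(9) = 2.
f(n) = 7n^2 = Θ(n^2). Case 2: H(n) = Θ(n^2 log n).

Case 2: H(n) = Θ(n^2 log n)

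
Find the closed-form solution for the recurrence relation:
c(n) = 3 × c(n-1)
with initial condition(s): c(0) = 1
Recurrence: c(n) = 3 × c(n-1), initial: c(0) = 1.
Each term is 3 times the previous, so this is geometric with ratio 3. After n steps: c(n) = c(0)·3ⁿ = 3ⁿ.

c(n) = 3ⁿ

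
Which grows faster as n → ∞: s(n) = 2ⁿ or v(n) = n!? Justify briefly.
Comparing growth rates:
Growth-rate hierarchy: log n ≺ any polynomial ≺ any exponential cⁿ (c>1) ≺ n! ≺ nⁿ.
factorial dominates exponential base 2 asymptotically.

v(n) grows faster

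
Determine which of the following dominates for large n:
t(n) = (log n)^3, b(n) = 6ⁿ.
Comparing growth rates:
Growth-rate hierarchy: log n ≺ any polynomial ≺ any exponential cⁿ (c>1) ≺ n! ≺ nⁿ.
exponential base 6 dominates polylogarithmic (log n)^3 asymptotically.

b(n) grows faster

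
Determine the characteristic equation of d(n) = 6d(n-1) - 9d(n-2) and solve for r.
Substitute d(n) = rⁿ and divide through by rⁿ⁻²: r² - 6r + 9 = 0
Factor: (r - 3)² = 0, so r = 3 (double root).
General solution: d(n) = (A + Bn)·3ⁿ

Characteristic: r² - 6r + 9 = 0, Roots: r = 3 (double root)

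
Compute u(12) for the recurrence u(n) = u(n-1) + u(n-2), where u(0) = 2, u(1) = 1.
Computing the sequence terms:
2, 1, 3, 4, 7, 11, 18, 29, 47, 76, 123, 199, 322

322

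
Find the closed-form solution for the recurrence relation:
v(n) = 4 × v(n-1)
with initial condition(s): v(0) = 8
Recurrence: v(n) = 4 × v(n-1), initial: v(0) = 8.
Each term is 4 times the previous, so this is geometric with ratio 4. After n steps: v(n) = v(0)·4ⁿ = 8·4ⁿ.

v(n) = 8·4ⁿ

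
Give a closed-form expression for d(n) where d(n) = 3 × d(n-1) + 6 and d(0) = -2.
Recurrence: d(n) = 3 × d(n-1) + 6, initial: d(0) = -2.
Try d(n) = A·3ⁿ + C. Substituting: A·3ⁿ + C = 3(A·3ⁿ⁻¹ + C) + 6 = A·3ⁿ + 3C + 6, so C = 3C + 6, giving C = -3. Then d(0) = A - 3 = -2 gives A = 1.

d(n) = 3ⁿ - 3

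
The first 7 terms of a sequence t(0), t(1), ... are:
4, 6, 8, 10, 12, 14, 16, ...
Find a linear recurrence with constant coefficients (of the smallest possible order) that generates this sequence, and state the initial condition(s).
Look for the lowest-order linear relation among consecutive terms.
Observation: consecutive differences are constant (= 2).
Check at n=2: 1·6 + 2 = 8. ✓

t(n) = t(n-1) + 2, t(0) = 4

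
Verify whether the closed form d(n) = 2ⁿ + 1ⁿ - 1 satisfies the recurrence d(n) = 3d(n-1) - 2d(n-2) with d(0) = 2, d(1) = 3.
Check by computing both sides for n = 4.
From the recurrence with d(0) = 2, d(1) = 3:
  d(0) = 2, d(1) = 3, d(2) = 5, d(3) = 9, d(4) = 17
  so the recurrence gives d(4) = 17.
From the proposed closed form d(n) = 2ⁿ + 1ⁿ - 1:
  d(4) = 16.
The recurrence gives 17 but the closed form gives 16, so the closed form does not satisfy the recurrence.

No, the closed form is incorrect.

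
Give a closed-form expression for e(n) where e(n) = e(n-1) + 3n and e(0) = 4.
Recurrence: e(n) = e(n-1) + 3n, initial: e(0) = 4.
Telescoping: e(n) = e(0) + 3·Σᵢ₌₁ⁿ i = 4 + 3·n(n+1)/2.

e(n) = 3·n(n+1)/2 + 4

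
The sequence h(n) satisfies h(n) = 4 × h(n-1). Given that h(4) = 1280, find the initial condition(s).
In general h(n) = 4ⁿ · h(0). At n = 4: h(0) = h(4) / 4^4 = 1280 / 256 = 5.

h(0) = 5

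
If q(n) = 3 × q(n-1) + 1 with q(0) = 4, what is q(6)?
Computing step by step:
q(0) = 4
q(1) = 3 × 4 + 1 = 13
q(2) = 3 × 13 + 1 = 40
q(3) = 3 × 40 + 1 = 121
q(4) = 3 × 121 + 1 = 364
q(5) = 3 × 364 + 1 = 1093
q(6) = 3 × 1093 + 1 = 3280

3280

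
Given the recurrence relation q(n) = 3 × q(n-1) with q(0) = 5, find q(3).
Computing step by step:
q(0) = 5
q(1) = 3 × 5 = 15
q(2) = 3 × 15 = 45
q(3) = 3 × 45 = 135

135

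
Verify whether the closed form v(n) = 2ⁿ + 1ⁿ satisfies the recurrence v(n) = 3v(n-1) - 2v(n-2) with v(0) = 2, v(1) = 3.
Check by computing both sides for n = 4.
From the recurrence with v(0) = 2, v(1) = 3:
  v(0) = 2, v(1) = 3, v(2) = 5, v(3) = 9, v(4) = 17
  so the recurrence gives v(4) = 17.
From the proposed closed form v(n) = 2ⁿ + 1ⁿ:
  v(4) = 17.
Both sides give 17 at n = 4, and the initial condition(s) match, so the closed form is consistent.

Yes, the closed form is correct.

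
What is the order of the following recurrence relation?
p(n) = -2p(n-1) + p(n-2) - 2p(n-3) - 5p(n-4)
The order is the largest lag k for which p(n-k) appears. Here the deepest term is p(n-4), so the order is 4.

Order 4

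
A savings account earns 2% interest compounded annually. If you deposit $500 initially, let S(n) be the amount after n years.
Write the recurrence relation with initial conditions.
Each year the balance grows by 2%, i.e. is multiplied by 1 + 2/100 = 1.02, so S(n) = 1.02 × S(n-1). The initial deposit gives S(0) = 500.
Unrolling gives the closed form S(n) = 500 × (1.02)ⁿ.

S(n) = 1.02 × S(n-1), S(0) = 500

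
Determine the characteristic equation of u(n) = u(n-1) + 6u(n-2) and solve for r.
Substitute u(n) = rⁿ and divide through by rⁿ⁻²: r² - r - 6 = 0
Factor: (r + 2)(r - 3) = 0, so r = -2, 3.
General solution: u(n) = A·(-2)ⁿ + B·3ⁿ

Characteristic: r² - r - 6 = 0, Roots: r = -2, 3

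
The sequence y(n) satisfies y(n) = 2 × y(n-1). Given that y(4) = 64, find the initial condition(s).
In general y(n) = 2ⁿ · y(0). At n = 4: y(0) = y(4) / 2^4 = 64 / 16 = 4.

y(0) = 4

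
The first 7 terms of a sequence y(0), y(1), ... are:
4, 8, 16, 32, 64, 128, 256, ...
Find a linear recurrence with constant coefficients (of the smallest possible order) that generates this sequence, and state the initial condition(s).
Look for the lowest-order linear relation among consecutive terms.
Observation: each term is 2× the previous.
Check at n=2: 2·8 = 16. ✓

y(n) = 2 × y(n-1), y(0) = 4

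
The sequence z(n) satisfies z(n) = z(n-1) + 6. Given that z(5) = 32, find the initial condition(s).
z(5) = z(0) + 5·6, so z(0) = 32 - 30 = 2.

z(0) = 2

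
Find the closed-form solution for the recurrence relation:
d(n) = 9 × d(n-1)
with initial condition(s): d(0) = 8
Recurrence: d(n) = 9 × d(n-1), initial: d(0) = 8.
Each term is 9 times the previous, so this is geometric with ratio 9. After n steps: d(n) = d(0)·9ⁿ = 8·9ⁿ.

d(n) = 8·9ⁿ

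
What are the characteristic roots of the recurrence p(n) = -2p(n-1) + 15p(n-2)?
Substitute p(n) = rⁿ and divide through by rⁿ⁻²: r² + 2r - 15 = 0
Factor: (r - 3)(r + 5) = 0, so r = 3, -5.
General solution: p(n) = A·3ⁿ + B·(-5)ⁿ

Characteristic: r² + 2r - 15 = 0, Roots: r = 3, -5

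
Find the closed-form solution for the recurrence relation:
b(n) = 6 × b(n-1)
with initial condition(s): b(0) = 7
Recurrence: b(n) = 6 × b(n-1), initial: b(0) = 7.
Each term is 6 times the previous, so this is geometric with ratio 6. After n steps: b(n) = b(0)·6ⁿ = 7·6ⁿ.

b(n) = 7·6ⁿ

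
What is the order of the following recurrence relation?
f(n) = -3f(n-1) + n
The order is the largest lag k for which f(n-k) appears. Here the deepest term is f(n-1) (the n term is non-homogeneous and does not affect the order), so the order is 1.

Order 1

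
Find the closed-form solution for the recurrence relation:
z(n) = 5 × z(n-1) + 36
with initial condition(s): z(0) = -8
Recurrence: z(n) = 5 × z(n-1) + 36, initial: z(0) = -8.
Try z(n) = A·5ⁿ + C. Substituting: A·5ⁿ + C = 5(A·5ⁿ⁻¹ + C) + 36 = A·5ⁿ + 5C + 36, so C = 5C + 36, giving C = -9. Then z(0) = A - 9 = -8 gives A = 1.

z(n) = 5ⁿ - 9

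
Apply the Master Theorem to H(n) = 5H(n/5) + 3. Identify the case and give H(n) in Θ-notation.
Master Theorem template: H(n) = a·H(n/b) + f(n).
Here: a=5, b=5, f(n)=3
Compute log_b(a) = log_5(5) = 1.
f(n) = 3 = O(n^(1-ε)) with ε = 1. Case 1: H(n) = Θ(n^log_b(a)) = Θ(n).

Case 1: H(n) = Θ(n)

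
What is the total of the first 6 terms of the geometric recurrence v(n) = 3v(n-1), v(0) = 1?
Computing the sequence terms: 1, 3, 9, 27, 81, 243
Adding these values together:

364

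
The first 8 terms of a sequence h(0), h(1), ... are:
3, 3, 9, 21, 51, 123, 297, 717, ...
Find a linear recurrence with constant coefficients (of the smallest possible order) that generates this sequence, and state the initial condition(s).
Look for the lowest-order linear relation among consecutive terms.
Observation: h(n) - 2·h(n-1) - (1)·h(n-2) = 0 holds for the shown terms, and no order-1 relation h(n) = α·h(n-1) + β fits.
Check at n=3: 2·9 + (1)·3 = 21. ✓

h(n) = 2h(n-1) + h(n-2), h(0) = 3, h(1) = 3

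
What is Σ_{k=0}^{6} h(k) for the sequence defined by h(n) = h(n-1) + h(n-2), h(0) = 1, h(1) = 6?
Computing the sequence terms: 1, 6, 7, 13, 20, 33, 53
Adding these values together:

133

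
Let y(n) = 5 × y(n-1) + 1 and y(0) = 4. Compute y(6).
Computing step by step:
y(0) = 4
y(1) = 5 × 4 + 1 = 21
y(2) = 5 × 21 + 1 = 106
y(3) = 5 × 106 + 1 = 531
y(4) = 5 × 531 + 1 = 2656
y(5) = 5 × 2656 + 1 = 13281
y(6) = 5 × 13281 + 1 = 66406

66406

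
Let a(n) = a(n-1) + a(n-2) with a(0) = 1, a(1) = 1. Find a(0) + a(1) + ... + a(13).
Computing the sequence terms: 1, 1, 2, 3, 5, 8, 13, 21, 34, 55, 89, 144, 233, 377
Adding these values together:

986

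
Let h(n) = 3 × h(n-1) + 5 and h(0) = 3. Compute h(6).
Computing step by step:
h(0) = 3
h(1) = 3 × 3 + 5 = 14
h(2) = 3 × 14 + 5 = 47
h(3) = 3 × 47 + 5 = 146
h(4) = 3 × 146 + 5 = 443
h(5) = 3 × 443 + 5 = 1334
h(6) = 3 × 1334 + 5 = 4007

4007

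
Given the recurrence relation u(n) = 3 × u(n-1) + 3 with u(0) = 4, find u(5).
Computing step by step:
u(0) = 4
u(1) = 3 × 4 + 3 = 15
u(2) = 3 × 15 + 3 = 48
u(3) = 3 × 48 + 3 = 147
u(4) = 3 × 147 + 3 = 444
u(5) = 3 × 444 + 3 = 1335

1335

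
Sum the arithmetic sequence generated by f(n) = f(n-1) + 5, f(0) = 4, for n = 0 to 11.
Computing the sequence terms: 4, 9, 14, 19, 24, 29, 34, 39, 44, 49, 54, 59
Adding these values together:

378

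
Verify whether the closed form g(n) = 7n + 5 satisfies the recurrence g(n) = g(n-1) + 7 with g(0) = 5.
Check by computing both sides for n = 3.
From the recurrence with g(0) = 5:
  g(0) = 5, g(1) = 12, g(2) = 19, g(3) = 26
  so the recurrence gives g(3) = 26.
From the proposed closed form g(n) = 7n + 5:
  g(3) = 26.
Both sides give 26 at n = 3, and the initial condition(s) match, so the closed form is consistent.

Yes, the closed form is correct.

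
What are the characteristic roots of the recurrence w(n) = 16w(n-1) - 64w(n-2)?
Substitute w(n) = rⁿ and divide through by rⁿ⁻²: r² - 16r + 64 = 0
Factor: (r - 8)² = 0, so r = 8 (double root).
General solution: w(n) = (A + Bn)·8ⁿ

Characteristic: r² - 16r + 64 = 0, Roots: r = 8 (double root)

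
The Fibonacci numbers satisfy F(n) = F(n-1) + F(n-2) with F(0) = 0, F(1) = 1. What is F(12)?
Computing the sequence terms:
0, 1, 1, 2, 3, 5, 8, 13, 21, 34, 55, 89, 144

144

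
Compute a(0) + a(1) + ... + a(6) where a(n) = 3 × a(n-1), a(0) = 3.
Computing the sequence terms: 3, 9, 27, 81, 243, 729, 2187
Adding these values together:

3279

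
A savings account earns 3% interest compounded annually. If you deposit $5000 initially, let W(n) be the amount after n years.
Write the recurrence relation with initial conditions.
Each year the balance grows by 3%, i.e. is multiplied by 1 + 3/100 = 1.03, so W(n) = 1.03 × W(n-1). The initial deposit gives W(0) = 5000.
Unrolling gives the closed form W(n) = 5000 × (1.03)ⁿ.

W(n) = 1.03 × W(n-1), W(0) = 5000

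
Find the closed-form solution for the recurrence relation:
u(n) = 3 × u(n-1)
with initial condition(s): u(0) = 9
Recurrence: u(n) = 3 × u(n-1), initial: u(0) = 9.
Each term is 3 times the previous, so this is geometric with ratio 3. After n steps: u(n) = u(0)·3ⁿ = 9·3ⁿ.

u(n) = 9·3ⁿ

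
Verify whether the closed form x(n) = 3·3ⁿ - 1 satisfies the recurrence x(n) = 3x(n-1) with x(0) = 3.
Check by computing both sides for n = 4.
From the recurrence with x(0) = 3:
  x(0) = 3, x(1) = 9, x(2) = 27, x(3) = 81, x(4) = 243
  so the recurrence gives x(4) = 243.
From the proposed closed form x(n) = 3·3ⁿ - 1:
  x(4) = 242.
The recurrence gives 243 but the closed form gives 242, so the closed form does not satisfy the recurrence.

No, the closed form is incorrect.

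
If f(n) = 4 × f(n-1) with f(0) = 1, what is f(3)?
Computing step by step:
f(0) = 1
f(1) = 4 × 1 = 4
f(2) = 4 × 4 = 16
f(3) = 4 × 16 = 64

64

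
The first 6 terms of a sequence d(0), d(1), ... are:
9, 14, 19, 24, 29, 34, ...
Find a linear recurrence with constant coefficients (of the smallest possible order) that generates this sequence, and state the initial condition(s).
Look for the lowest-order linear relation among consecutive terms.
Observation: consecutive differences are constant (= 5).
Check at n=2: 1·14 + 5 = 19. ✓

d(n) = d(n-1) + 5, d(0) = 9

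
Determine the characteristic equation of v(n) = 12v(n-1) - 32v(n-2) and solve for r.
Substitute v(n) = rⁿ and divide through by rⁿ⁻²: r² - 12r + 32 = 0
Factor: (r - 8)(r - 4) = 0, so r = 8, 4.
General solution: v(n) = A·8ⁿ + B·4ⁿ

Characteristic: r² - 12r + 32 = 0, Roots: r = 8, 4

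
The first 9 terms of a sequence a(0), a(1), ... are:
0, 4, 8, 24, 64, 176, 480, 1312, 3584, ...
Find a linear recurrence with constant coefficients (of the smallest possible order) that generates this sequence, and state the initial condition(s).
Look for the lowest-order linear relation among consecutive terms.
Observation: a(n) - 2·a(n-1) - (2)·a(n-2) = 0 holds for the shown terms, and no order-1 relation a(n) = α·a(n-1) + β fits.
Check at n=3: 2·8 + (2)·4 = 24. ✓

a(n) = 2a(n-1) + 2a(n-2), a(0) = 0, a(1) = 4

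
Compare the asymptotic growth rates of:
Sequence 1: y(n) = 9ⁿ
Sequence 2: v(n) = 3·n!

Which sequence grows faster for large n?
Comparing growth rates:
Growth-rate hierarchy: log n ≺ any polynomial ≺ any exponential cⁿ (c>1) ≺ n! ≺ nⁿ.
factorial dominates exponential base 9 asymptotically.

v(n) grows faster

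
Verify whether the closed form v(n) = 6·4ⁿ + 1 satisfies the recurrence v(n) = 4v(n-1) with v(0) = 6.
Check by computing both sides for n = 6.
From the recurrence with v(0) = 6:
  v(0) = 6, v(1) = 24, v(2) = 96, v(3) = 384, v(4) = 1536, v(5) = 6144, v(6) = 24576
  so the recurrence gives v(6) = 24576.
From the proposed closed form v(n) = 6·4ⁿ + 1:
  v(6) = 24577.
The recurrence gives 24576 but the closed form gives 24577, so the closed form does not satisfy the recurrence.

No, the closed form is incorrect.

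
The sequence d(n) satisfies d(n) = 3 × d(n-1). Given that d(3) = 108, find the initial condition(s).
In general d(n) = 3ⁿ · d(0). At n = 3: d(0) = d(3) / 3^3 = 108 / 27 = 4.

d(0) = 4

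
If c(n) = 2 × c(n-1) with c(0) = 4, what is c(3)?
Computing step by step:
c(0) = 4
c(1) = 2 × 4 = 8
c(2) = 2 × 8 = 16
c(3) = 2 × 16 = 32

32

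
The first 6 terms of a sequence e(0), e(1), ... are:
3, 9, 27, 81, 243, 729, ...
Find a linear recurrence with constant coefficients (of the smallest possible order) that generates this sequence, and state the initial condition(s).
Look for the lowest-order linear relation among consecutive terms.
Observation: each term is 3× the previous.
Check at n=2: 3·9 = 27. ✓

e(n) = 3 × e(n-1), e(0) = 3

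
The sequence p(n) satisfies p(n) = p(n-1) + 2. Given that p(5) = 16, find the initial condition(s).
p(5) = p(0) + 5·2, so p(0) = 16 - 10 = 6.

p(0) = 6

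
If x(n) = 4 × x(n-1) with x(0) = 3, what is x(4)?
Computing step by step:
x(0) = 3
x(1) = 4 × 3 = 12
x(2) = 4 × 12 = 48
x(3) = 4 × 48 = 192
x(4) = 4 × 192 = 768

768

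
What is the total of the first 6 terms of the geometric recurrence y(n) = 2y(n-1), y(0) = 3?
Computing the sequence terms: 3, 6, 12, 24, 48, 96
Adding these values together:

189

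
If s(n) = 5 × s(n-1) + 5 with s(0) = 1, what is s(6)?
Computing step by step:
s(0) = 1
s(1) = 5 × 1 + 5 = 10
s(2) = 5 × 10 + 5 = 55
s(3) = 5 × 55 + 5 = 280
s(4) = 5 × 280 + 5 = 1405
s(5) = 5 × 1405 + 5 = 7030
s(6) = 5 × 7030 + 5 = 35155

35155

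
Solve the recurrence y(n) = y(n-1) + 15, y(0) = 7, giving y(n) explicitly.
Recurrence: y(n) = y(n-1) + 15, initial: y(0) = 7.
Each step adds 15, so y(n) = y(0) + 15n = 15n + 7.

y(n) = 15n + 7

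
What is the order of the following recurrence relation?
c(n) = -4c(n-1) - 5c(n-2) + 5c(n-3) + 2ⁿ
The order is the largest lag k for which c(n-k) appears. Here the deepest term is c(n-3) (the 2ⁿ term is non-homogeneous and does not affect the order), so the order is 3.

Order 3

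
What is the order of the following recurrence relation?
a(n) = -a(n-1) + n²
The order is the largest lag k for which a(n-k) appears. Here the deepest term is a(n-1) (the n² term is non-homogeneous and does not affect the order), so the order is 1.

Order 1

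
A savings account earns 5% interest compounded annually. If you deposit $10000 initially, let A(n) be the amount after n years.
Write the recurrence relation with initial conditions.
Each year the balance grows by 5%, i.e. is multiplied by 1 + 5/100 = 1.05, so A(n) = 1.05 × A(n-1). The initial deposit gives A(0) = 10000.
Unrolling gives the closed form A(n) = 10000 × (1.05)ⁿ.

A(n) = 1.05 × A(n-1), A(0) = 10000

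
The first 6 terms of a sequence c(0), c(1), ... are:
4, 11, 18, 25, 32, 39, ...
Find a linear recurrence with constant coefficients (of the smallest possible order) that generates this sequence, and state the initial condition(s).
Look for the lowest-order linear relation among consecutive terms.
Observation: consecutive differences are constant (= 7).
Check at n=2: 1·11 + 7 = 18. ✓

c(n) = c(n-1) + 7, c(0) = 4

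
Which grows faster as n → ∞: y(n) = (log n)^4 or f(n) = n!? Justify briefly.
Comparing growth rates:
Growth-rate hierarchy: log n ≺ any polynomial ≺ any exponential cⁿ (c>1) ≺ n! ≺ nⁿ.
factorial dominates polylogarithmic (log n)^4 asymptotically.

f(n) grows faster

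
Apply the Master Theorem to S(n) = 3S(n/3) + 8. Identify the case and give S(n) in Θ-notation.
Master Theorem template: S(n) = a·S(n/b) + f(n).
Here: a=3, b=3, f(n)=8
Compute log_b(a) = log_3(3) = 1.
f(n) = 8 = O(n^(1-ε)) with ε = 1. Case 1: S(n) = Θ(n^log_b(a)) = Θ(n).

Case 1: S(n) = Θ(n)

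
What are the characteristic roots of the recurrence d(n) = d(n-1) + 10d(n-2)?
Substitute d(n) = rⁿ and divide through by rⁿ⁻²: r² - r - 10 = 0
Discriminant: 1² + 4·10 = 41, not a perfect square, so by the quadratic formula r = (1 ± √41)/2.
General solution: d(n) = A·r₁ⁿ + B·r₂ⁿ where r₁,r₂ = (1 ± √41)/2

Characteristic: r² - r - 10 = 0, Roots: r = (1 ± √41)/2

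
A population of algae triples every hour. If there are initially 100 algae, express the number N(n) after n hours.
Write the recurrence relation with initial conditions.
Each hour multiplies the count by 3, so the count after n hours depends only on the count after n-1 hours: N(n) = 3 × N(n-1). The starting count gives N(0) = 100.
Unrolling n times gives the closed form N(n) = 100 × 3ⁿ.

N(n) = 3 × N(n-1), N(0) = 100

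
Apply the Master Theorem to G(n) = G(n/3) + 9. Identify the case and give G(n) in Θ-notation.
Master Theorem template: G(n) = a·G(n/b) + f(n).
Here: a=1, b=3, f(n)=9
Compute log_b(a) = log_3(1) = 0.
f(n) = 9 = Θ(1). Case 2: G(n) = Θ(log n).

Case 2: G(n) = Θ(log n)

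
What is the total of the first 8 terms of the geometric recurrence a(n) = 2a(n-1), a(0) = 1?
Computing the sequence terms: 1, 2, 4, 8, 16, 32, 64, 128
Adding these values together:

255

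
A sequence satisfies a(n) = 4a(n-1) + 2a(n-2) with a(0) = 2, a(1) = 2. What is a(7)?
Computing the sequence terms:
2, 2, 12, 52, 232, 1032, 4592, 20432

20432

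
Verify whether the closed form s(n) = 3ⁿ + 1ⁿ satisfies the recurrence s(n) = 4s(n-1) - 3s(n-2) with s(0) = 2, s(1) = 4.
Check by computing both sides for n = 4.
From the recurrence with s(0) = 2, s(1) = 4:
  s(0) = 2, s(1) = 4, s(2) = 10, s(3) = 28, s(4) = 82
  so the recurrence gives s(4) = 82.
From the proposed closed form s(n) = 3ⁿ + 1ⁿ:
  s(4) = 82.
Both sides give 82 at n = 4, and the initial condition(s) match, so the closed form is consistent.

Yes, the closed form is correct.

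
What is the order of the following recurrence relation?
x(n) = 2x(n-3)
The order is the largest lag k for which x(n-k) appears. Here the deepest term is x(n-3), so the order is 3.

Order 3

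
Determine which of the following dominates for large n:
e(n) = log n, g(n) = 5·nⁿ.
Comparing growth rates:
Growth-rate hierarchy: log n ≺ any polynomial ≺ any exponential cⁿ (c>1) ≺ n! ≺ nⁿ.
super-exponential nⁿ dominates logarithmic asymptotically.

g(n) grows faster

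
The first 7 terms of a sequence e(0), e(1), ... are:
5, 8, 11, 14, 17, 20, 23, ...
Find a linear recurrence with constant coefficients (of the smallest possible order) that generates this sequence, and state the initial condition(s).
Look for the lowest-order linear relation among consecutive terms.
Observation: consecutive differences are constant (= 3).
Check at n=2: 1·8 + 3 = 11. ✓

e(n) = e(n-1) + 3, e(0) = 5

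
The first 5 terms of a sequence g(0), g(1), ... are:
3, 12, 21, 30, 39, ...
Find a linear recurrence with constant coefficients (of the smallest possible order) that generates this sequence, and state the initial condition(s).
Look for the lowest-order linear relation among consecutive terms.
Observation: consecutive differences are constant (= 9).
Check at n=2: 1·12 + 9 = 21. ✓

g(n) = g(n-1) + 9, g(0) = 3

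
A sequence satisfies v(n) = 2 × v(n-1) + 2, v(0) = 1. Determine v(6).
Computing step by step:
v(0) = 1
v(1) = 2 × 1 + 2 = 4
v(2) = 2 × 4 + 2 = 10
v(3) = 2 × 10 + 2 = 22
v(4) = 2 × 22 + 2 = 46
v(5) = 2 × 46 + 2 = 94
v(6) = 2 × 94 + 2 = 190

190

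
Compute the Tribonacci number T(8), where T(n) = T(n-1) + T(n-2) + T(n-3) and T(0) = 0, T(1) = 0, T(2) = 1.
Computing the sequence terms:
0, 0, 1, 1, 2, 4, 7, 13, 24

24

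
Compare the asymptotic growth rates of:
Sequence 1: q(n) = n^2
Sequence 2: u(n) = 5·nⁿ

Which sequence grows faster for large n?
Comparing growth rates:
Growth-rate hierarchy: log n ≺ any polynomial ≺ any exponential cⁿ (c>1) ≺ n! ≺ nⁿ.
super-exponential nⁿ dominates polynomial degree 2 asymptotically.

u(n) grows faster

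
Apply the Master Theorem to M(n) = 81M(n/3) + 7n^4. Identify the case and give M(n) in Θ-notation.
Master Theorem template: M(n) = a·M(n/b) + f(n).
Here: a=81, b=3, f(n)=7n^4
Compute log_b(a) = log_3(81) = 4.
f(n) = 7n^4 = Θ(n^4). Case 2: M(n) = Θ(n^4 log n).

Case 2: M(n) = Θ(n^4 log n)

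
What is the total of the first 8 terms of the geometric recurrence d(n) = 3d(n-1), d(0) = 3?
Computing the sequence terms: 3, 9, 27, 81, 243, 729, 2187, 6561
Adding these values together:

9840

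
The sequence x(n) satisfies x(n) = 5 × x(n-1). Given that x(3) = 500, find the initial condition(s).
In general x(n) = 5ⁿ · x(0). At n = 3: x(0) = x(3) / 5^3 = 500 / 125 = 4.

x(0) = 4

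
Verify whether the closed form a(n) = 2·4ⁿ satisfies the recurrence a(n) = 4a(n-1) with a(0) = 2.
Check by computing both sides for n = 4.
From the recurrence with a(0) = 2:
  a(0) = 2, a(1) = 8, a(2) = 32, a(3) = 128, a(4) = 512
  so the recurrence gives a(4) = 512.
From the proposed closed form a(n) = 2·4ⁿ:
  a(4) = 512.
Both sides give 512 at n = 4, and the initial condition(s) match, so the closed form is consistent.

Yes, the closed form is correct.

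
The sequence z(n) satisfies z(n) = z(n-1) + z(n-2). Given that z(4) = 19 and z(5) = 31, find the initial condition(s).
Work backwards using z(k) = z(k+2) - z(k+1):
z(3) = z(5) - z(4) = 31 - 19 = 12
z(2) = z(4) - z(3) = 19 - 12 = 7
z(1) = z(3) - z(2) = 12 - 7 = 5
z(0) = z(2) - z(1) = 7 - 5 = 2

z(0) = 2, z(1) = 5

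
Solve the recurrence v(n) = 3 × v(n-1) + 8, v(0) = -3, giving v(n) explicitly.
Recurrence: v(n) = 3 × v(n-1) + 8, initial: v(0) = -3.
Try v(n) = A·3ⁿ + C. Substituting: A·3ⁿ + C = 3(A·3ⁿ⁻¹ + C) + 8 = A·3ⁿ + 3C + 8, so C = 3C + 8, giving C = -4. Then v(0) = A - 4 = -3 gives A = 1.

v(n) = 3ⁿ - 4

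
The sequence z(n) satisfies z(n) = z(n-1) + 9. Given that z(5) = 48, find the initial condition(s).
z(5) = z(0) + 5·9, so z(0) = 48 - 45 = 3.

z(0) = 3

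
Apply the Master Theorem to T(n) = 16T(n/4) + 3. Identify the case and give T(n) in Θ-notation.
Master Theorem template: T(n) = a·T(n/b) + f(n).
Here: a=16, b=4, f(n)=3
Compute log_b(a) = log_4(16) = 2.
f(n) = 3 = O(n^(2-ε)) with ε = 2. Case 1: T(n) = Θ(n^log_b(a)) = Θ(n^2).

Case 1: T(n) = Θ(n^2)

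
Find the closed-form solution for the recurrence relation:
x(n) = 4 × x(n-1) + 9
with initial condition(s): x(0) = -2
Recurrence: x(n) = 4 × x(n-1) + 9, initial: x(0) = -2.
Try x(n) = A·4ⁿ + C. Substituting: A·4ⁿ + C = 4(A·4ⁿ⁻¹ + C) + 9 = A·4ⁿ + 4C + 9, so C = 4C + 9, giving C = -3. Then x(0) = A - 3 = -2 gives A = 1.

x(n) = 4ⁿ - 3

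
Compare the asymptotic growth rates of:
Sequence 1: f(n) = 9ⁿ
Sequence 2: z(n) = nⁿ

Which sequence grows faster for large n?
Comparing growth rates:
Growth-rate hierarchy: log n ≺ any polynomial ≺ any exponential cⁿ (c>1) ≺ n! ≺ nⁿ.
super-exponential nⁿ dominates exponential base 9 asymptotically.

z(n) grows faster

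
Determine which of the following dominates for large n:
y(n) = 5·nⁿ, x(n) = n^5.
Comparing growth rates:
Growth-rate hierarchy: log n ≺ any polynomial ≺ any exponential cⁿ (c>1) ≺ n! ≺ nⁿ.
super-exponential nⁿ dominates polynomial degree 5 asymptotically.

y(n) grows faster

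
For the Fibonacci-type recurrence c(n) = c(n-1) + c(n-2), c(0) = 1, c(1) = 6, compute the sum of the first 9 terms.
Computing the sequence terms: 1, 6, 7, 13, 20, 33, 53, 86, 139
Adding these values together:

358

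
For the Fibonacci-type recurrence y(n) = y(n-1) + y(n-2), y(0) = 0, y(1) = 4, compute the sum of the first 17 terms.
Computing the sequence terms: 0, 4, 4, 8, 12, 20, 32, 52, 84, 136, 220, 356, 576, 932, 1508, 2440, 3948
Adding these values together:

10332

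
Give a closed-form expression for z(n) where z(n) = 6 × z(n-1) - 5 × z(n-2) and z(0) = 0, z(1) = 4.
Recurrence: z(n) = 6 × z(n-1) - 5 × z(n-2), initial: z(0) = 0, z(1) = 4.
Characteristic equation: r² - 6r + 5 = 0, which factors as (r - 5)(r - 1) = 0, so r = 5, 1. General solution z(n) = A·5ⁿ + B·1ⁿ. From z(0) = 0: A + B = 0. From z(1) = 4: 5A + 1B = 4. Solving gives A = 1, B = -1.

z(n) = 5ⁿ - 1ⁿ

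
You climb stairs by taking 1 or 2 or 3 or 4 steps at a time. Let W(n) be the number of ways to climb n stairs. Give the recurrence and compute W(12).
Condition on the size of the last step (1 to 4): before it there were n-1, …, n-4 stairs climbed, and these cases are disjoint, so W(n) = W(n-1) + W(n-2) + W(n-3) + W(n-4) (order-4 linear recurrence).
Initial conditions by direct count (compositions of i into parts ≤ 4): W(1) = 1; W(2) = 2; W(3) = 4; W(4) = 8.
Iterating the recurrence: W(5) = 15, W(6) = 29, W(7) = 56, W(8) = 108, W(9) = 208, W(10) = 401, W(11) = 773, W(12) = 1490.

W(n) = W(n-1) + W(n-2) + W(n-3) + W(n-4), W(1) = 1, W(2) = 2, W(3) = 4, W(4) = 8; W(12) = 1490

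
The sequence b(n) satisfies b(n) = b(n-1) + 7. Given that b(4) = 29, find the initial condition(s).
b(4) = b(0) + 4·7, so b(0) = 29 - 28 = 1.

b(0) = 1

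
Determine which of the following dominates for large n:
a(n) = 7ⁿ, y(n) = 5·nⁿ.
Comparing growth rates:
Growth-rate hierarchy: log n ≺ any polynomial ≺ any exponential cⁿ (c>1) ≺ n! ≺ nⁿ.
super-exponential nⁿ dominates exponential base 7 asymptotically.

y(n) grows faster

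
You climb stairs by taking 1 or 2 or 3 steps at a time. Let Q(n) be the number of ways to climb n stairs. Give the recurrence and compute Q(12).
Condition on the size of the last step (1 to 3): before it there were n-1, …, n-3 stairs climbed, and these cases are disjoint, so Q(n) = Q(n-1) + Q(n-2) + Q(n-3) (order-3 linear recurrence).
Initial conditions by direct count (compositions of i into parts ≤ 3): Q(1) = 1; Q(2) = 2; Q(3) = 4.
Iterating the recurrence: Q(4) = 7, Q(5) = 13, Q(6) = 24, Q(7) = 44, Q(8) = 81, Q(9) = 149, Q(10) = 274, Q(11) = 504, Q(12) = 927.

Q(n) = Q(n-1) + Q(n-2) + Q(n-3), Q(1) = 1, Q(2) = 2, Q(3) = 4; Q(12) = 927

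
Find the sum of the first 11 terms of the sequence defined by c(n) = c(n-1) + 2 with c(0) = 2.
Computing the sequence terms: 2, 4, 6, 8, 10, 12, 14, 16, 18, 20, 22
Adding these values together:

132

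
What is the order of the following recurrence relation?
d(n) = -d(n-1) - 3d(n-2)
The order is the largest lag k for which d(n-k) appears. Here the deepest term is d(n-2), so the order is 2.

Order 2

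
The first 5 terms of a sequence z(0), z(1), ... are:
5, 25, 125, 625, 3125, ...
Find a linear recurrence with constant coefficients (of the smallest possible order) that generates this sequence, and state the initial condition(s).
Look for the lowest-order linear relation among consecutive terms.
Observation: each term is 5× the previous.
Check at n=2: 5·25 = 125. ✓

z(n) = 5 × z(n-1), z(0) = 5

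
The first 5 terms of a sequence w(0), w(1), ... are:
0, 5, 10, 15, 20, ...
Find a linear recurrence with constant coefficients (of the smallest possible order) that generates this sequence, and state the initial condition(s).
Look for the lowest-order linear relation among consecutive terms.
Observation: consecutive differences are constant (= 5).
Check at n=2: 1·5 + 5 = 10. ✓

w(n) = w(n-1) + 5, w(0) = 0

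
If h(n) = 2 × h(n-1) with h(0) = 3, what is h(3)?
Computing step by step:
h(0) = 3
h(1) = 2 × 3 = 6
h(2) = 2 × 6 = 12
h(3) = 2 × 12 = 24

24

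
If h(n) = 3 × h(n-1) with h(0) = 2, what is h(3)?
Computing step by step:
h(0) = 2
h(1) = 3 × 2 = 6
h(2) = 3 × 6 = 18
h(3) = 3 × 18 = 54

54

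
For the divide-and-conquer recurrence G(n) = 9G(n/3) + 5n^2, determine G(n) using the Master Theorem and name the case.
Master Theorem template: G(n) = a·G(n/b) + f(n).
Here: a=9, b=3, f(n)=5n^2
Compute log_b(a) = log_3(9) = 2.
f(n) = 5n^2 = Θ(n^2). Case 2: G(n) = Θ(n^2 log n).

Case 2: G(n) = Θ(n^2 log n)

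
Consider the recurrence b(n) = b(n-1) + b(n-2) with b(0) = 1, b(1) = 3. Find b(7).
Computing the sequence terms:
1, 3, 4, 7, 11, 18, 29, 47

47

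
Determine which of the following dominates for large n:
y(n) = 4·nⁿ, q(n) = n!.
Comparing growth rates:
Growth-rate hierarchy: log n ≺ any polynomial ≺ any exponential cⁿ (c>1) ≺ n! ≺ nⁿ.
super-exponential nⁿ dominates factorial asymptotically.

y(n) grows faster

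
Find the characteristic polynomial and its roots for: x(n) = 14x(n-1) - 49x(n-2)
Substitute x(n) = rⁿ and divide through by rⁿ⁻²: r² - 14r + 49 = 0
Factor: (r - 7)² = 0, so r = 7 (double root).
General solution: x(n) = (A + Bn)·7ⁿ

Characteristic: r² - 14r + 49 = 0, Roots: r = 7 (double root)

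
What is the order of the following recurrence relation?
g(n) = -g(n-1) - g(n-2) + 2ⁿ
The order is the largest lag k for which g(n-k) appears. Here the deepest term is g(n-2) (the 2ⁿ term is non-homogeneous and does not affect the order), so the order is 2.

Order 2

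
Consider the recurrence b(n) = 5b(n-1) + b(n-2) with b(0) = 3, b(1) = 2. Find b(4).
Computing the sequence terms:
3, 2, 13, 67, 348

348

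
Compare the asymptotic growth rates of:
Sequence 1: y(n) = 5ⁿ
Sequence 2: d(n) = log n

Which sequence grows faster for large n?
Comparing growth rates:
Growth-rate hierarchy: log n ≺ any polynomial ≺ any exponential cⁿ (c>1) ≺ n! ≺ nⁿ.
exponential base 5 dominates logarithmic asymptotically.

y(n) grows faster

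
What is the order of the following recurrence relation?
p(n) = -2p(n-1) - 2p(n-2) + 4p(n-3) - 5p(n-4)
The order is the largest lag k for which p(n-k) appears. Here the deepest term is p(n-4), so the order is 4.

Order 4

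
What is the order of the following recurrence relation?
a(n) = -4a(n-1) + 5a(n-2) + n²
The order is the largest lag k for which a(n-k) appears. Here the deepest term is a(n-2) (the n² term is non-homogeneous and does not affect the order), so the order is 2.

Order 2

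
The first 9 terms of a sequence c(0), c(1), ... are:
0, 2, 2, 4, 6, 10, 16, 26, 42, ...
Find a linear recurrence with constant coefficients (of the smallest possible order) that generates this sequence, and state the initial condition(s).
Look for the lowest-order linear relation among consecutive terms.
Observation: c(n) - 1·c(n-1) - (1)·c(n-2) = 0 holds for the shown terms, and no order-1 relation c(n) = α·c(n-1) + β fits.
Check at n=3: 1·2 + (1)·2 = 4. ✓

c(n) = c(n-1) + c(n-2), c(0) = 0, c(1) = 2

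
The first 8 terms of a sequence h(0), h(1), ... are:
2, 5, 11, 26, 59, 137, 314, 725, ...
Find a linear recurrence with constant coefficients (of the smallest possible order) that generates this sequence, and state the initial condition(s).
Look for the lowest-order linear relation among consecutive terms.
Observation: h(n) - 1·h(n-1) - (3)·h(n-2) = 0 holds for the shown terms, and no order-1 relation h(n) = α·h(n-1) + β fits.
Check at n=3: 1·11 + (3)·5 = 26. ✓

h(n) = h(n-1) + 3h(n-2), h(0) = 2, h(1) = 5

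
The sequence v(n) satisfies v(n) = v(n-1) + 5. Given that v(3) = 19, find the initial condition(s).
v(3) = v(0) + 3·5, so v(0) = 19 - 15 = 4.

v(0) = 4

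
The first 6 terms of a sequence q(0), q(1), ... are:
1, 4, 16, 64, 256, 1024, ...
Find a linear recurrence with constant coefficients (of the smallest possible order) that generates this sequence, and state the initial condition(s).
Look for the lowest-order linear relation among consecutive terms.
Observation: each term is 4× the previous.
Check at n=2: 4·4 = 16. ✓

q(n) = 4 × q(n-1), q(0) = 1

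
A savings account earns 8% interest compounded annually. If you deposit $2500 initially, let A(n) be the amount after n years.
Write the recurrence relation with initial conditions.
Each year the balance grows by 8%, i.e. is multiplied by 1 + 8/100 = 1.08, so A(n) = 1.08 × A(n-1). The initial deposit gives A(0) = 2500.
Unrolling gives the closed form A(n) = 2500 × (1.08)ⁿ.

A(n) = 1.08 × A(n-1), A(0) = 2500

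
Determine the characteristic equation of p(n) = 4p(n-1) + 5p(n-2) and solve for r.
Substitute p(n) = rⁿ and divide through by rⁿ⁻²: r² - 4r - 5 = 0
Factor: (r - 5)(r + 1) = 0, so r = 5, -1.
General solution: p(n) = A·5ⁿ + B·(-1)ⁿ

Characteristic: r² - 4r - 5 = 0, Roots: r = 5, -1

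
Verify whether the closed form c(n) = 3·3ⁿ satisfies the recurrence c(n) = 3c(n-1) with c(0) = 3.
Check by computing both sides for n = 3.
From the recurrence with c(0) = 3:
  c(0) = 3, c(1) = 9, c(2) = 27, c(3) = 81
  so the recurrence gives c(3) = 81.
From the proposed closed form c(n) = 3·3ⁿ:
  c(3) = 81.
Both sides give 81 at n = 3, and the initial condition(s) match, so the closed form is consistent.

Yes, the closed form is correct.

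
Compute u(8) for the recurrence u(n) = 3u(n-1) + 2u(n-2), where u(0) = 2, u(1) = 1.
Computing the sequence terms:
2, 1, 7, 23, 83, 295, 1051, 3743, 13331

13331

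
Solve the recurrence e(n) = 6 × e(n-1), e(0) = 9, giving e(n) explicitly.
Recurrence: e(n) = 6 × e(n-1), initial: e(0) = 9.
Each term is 6 times the previous, so this is geometric with ratio 6. After n steps: e(n) = e(0)·6ⁿ = 9·6ⁿ.

e(n) = 9·6ⁿ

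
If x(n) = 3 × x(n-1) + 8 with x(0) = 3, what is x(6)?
Computing step by step:
x(0) = 3
x(1) = 3 × 3 + 8 = 17
x(2) = 3 × 17 + 8 = 59
x(3) = 3 × 59 + 8 = 185
x(4) = 3 × 185 + 8 = 563
x(5) = 3 × 563 + 8 = 1697
x(6) = 3 × 1697 + 8 = 5099

5099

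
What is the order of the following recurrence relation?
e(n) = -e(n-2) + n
The order is the largest lag k for which e(n-k) appears. Here the deepest term is e(n-2) (the n term is non-homogeneous and does not affect the order), so the order is 2.

Order 2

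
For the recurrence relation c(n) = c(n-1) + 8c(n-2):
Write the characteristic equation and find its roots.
Substitute c(n) = rⁿ and divide through by rⁿ⁻²: r² - r - 8 = 0
Discriminant: 1² + 4·8 = 33, not a perfect square, so by the quadratic formula r = (1 ± √33)/2.
General solution: c(n) = A·r₁ⁿ + B·r₂ⁿ where r₁,r₂ = (1 ± √33)/2

Characteristic: r² - r - 8 = 0, Roots: r = (1 ± √33)/2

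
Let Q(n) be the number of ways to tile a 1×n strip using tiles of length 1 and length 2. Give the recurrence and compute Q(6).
Condition on the last tile: it has length 1 (leaving a 1×(n-1) strip) or length 2 (leaving a 1×(n-2) strip), so Q(n) = Q(n-1) + Q(n-2) (order-2 linear recurrence).
For 0 ≤ i < 2 only unit tiles fit, so Q(i) = 1.
Iterating the recurrence: Q(2) = 2, Q(3) = 3, Q(4) = 5, Q(5) = 8, Q(6) = 13.

Q(n) = Q(n-1) + Q(n-2), with Q(i) = 1 for 0 ≤ i < 2; Q(6) = 13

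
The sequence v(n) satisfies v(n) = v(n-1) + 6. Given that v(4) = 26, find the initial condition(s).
v(4) = v(0) + 4·6, so v(0) = 26 - 24 = 2.

v(0) = 2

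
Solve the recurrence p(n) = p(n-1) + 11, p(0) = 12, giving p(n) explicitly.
Recurrence: p(n) = p(n-1) + 11, initial: p(0) = 12.
Each step adds 11, so p(n) = p(0) + 11n = 11n + 12.

p(n) = 11n + 12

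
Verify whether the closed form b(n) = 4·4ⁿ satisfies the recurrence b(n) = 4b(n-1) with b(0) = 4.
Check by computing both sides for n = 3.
From the recurrence with b(0) = 4:
  b(0) = 4, b(1) = 16, b(2) = 64, b(3) = 256
  so the recurrence gives b(3) = 256.
From the proposed closed form b(n) = 4·4ⁿ:
  b(3) = 256.
Both sides give 256 at n = 3, and the initial condition(s) match, so the closed form is consistent.

Yes, the closed form is correct.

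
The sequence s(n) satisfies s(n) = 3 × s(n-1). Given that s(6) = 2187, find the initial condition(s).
In general s(n) = 3ⁿ · s(0). At n = 6: s(0) = s(6) / 3^6 = 2187 / 729 = 3.

s(0) = 3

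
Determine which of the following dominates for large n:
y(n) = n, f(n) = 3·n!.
Comparing growth rates:
Growth-rate hierarchy: log n ≺ any polynomial ≺ any exponential cⁿ (c>1) ≺ n! ≺ nⁿ.
factorial dominates polynomial degree 1 asymptotically.

f(n) grows faster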